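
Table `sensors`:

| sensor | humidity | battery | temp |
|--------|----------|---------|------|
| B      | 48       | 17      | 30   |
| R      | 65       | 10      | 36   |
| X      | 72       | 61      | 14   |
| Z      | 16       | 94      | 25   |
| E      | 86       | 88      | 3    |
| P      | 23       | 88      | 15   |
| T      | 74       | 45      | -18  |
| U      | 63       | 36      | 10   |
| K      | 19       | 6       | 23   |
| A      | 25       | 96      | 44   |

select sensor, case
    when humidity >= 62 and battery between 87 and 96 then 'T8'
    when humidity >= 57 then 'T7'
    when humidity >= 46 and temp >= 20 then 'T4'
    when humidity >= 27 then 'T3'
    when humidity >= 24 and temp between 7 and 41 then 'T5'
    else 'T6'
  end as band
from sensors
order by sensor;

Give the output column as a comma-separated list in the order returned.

sensor=A: ELSE → T6
sensor=B: humidity >= 46 and temp >= 20 → T4
sensor=E: humidity >= 62 and battery between 87 and 96 → T8
sensor=K: ELSE → T6
sensor=P: ELSE → T6
sensor=R: humidity >= 57 → T7
sensor=T: humidity >= 57 → T7
sensor=U: humidity >= 57 → T7
sensor=X: humidity >= 57 → T7
sensor=Z: ELSE → T6

T6, T4, T8, T6, T6, T7, T7, T7, T7, T6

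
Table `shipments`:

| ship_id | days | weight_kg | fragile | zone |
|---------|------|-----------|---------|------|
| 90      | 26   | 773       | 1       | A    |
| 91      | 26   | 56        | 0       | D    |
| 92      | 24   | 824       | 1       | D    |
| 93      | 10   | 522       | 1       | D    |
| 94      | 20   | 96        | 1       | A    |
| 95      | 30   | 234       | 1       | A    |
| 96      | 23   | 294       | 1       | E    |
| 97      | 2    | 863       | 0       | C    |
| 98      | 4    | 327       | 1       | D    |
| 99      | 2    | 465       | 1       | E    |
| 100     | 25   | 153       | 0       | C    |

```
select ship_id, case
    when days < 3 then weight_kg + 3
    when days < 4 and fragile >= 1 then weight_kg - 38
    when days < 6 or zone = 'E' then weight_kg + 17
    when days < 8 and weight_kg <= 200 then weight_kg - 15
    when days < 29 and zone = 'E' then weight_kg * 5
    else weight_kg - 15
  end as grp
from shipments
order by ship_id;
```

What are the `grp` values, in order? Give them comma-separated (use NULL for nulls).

758, 41, 809, 507, 81, 219, 311, 866, 344, 468, 138

ship_id=90: ELSE → 758
ship_id=91: ELSE → 41
ship_id=92: ELSE → 809
ship_id=93: ELSE → 507
ship_id=94: ELSE → 81
ship_id=95: ELSE → 219
ship_id=96: days < 6 or zone = 'E' → 311
ship_id=97: days < 3 → 866
ship_id=98: days < 6 or zone = 'E' → 344
ship_id=99: days < 3 → 468
ship_id=100: ELSE → 138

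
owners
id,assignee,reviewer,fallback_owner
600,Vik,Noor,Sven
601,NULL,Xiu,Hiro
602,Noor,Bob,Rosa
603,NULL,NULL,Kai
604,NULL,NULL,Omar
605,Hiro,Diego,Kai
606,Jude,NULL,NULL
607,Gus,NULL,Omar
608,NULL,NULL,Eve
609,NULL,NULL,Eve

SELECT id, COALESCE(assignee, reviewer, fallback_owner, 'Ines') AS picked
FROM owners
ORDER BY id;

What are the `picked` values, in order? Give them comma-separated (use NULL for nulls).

id=600: assignee=Vik → Vik
id=601: assignee=NULL, reviewer=Xiu → Xiu
id=602: assignee=Noor → Noor
id=603: assignee=NULL, reviewer=NULL, fallback_owner=Kai → Kai
id=604: assignee=NULL, reviewer=NULL, fallback_owner=Omar → Omar
id=605: assignee=Hiro → Hiro
id=606: assignee=Jude → Jude
id=607: assignee=Gus → Gus
id=608: assignee=NULL, reviewer=NULL, fallback_owner=Eve → Eve
id=609: assignee=NULL, reviewer=NULL, fallback_owner=Eve → Eve

Vik, Xiu, Noor, Kai, Omar, Hiro, Jude, Gus, Eve, Eve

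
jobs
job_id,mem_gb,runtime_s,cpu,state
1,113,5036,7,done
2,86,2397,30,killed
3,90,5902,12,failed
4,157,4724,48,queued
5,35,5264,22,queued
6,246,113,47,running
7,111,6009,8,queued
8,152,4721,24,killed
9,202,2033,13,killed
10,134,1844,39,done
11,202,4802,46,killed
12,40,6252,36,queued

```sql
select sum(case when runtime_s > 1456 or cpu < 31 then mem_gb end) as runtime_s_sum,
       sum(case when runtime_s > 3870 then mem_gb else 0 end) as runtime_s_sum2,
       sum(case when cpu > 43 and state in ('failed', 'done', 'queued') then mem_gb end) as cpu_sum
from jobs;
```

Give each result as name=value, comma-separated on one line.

[runtime_s_sum: runtime_s > 1456 or cpu < 31]
job_id=1: ✓ → 113
job_id=2: ✓ → 86
job_id=3: ✓ → 90
job_id=4: ✓ → 157
job_id=5: ✓ → 35
job_id=6: ✗
job_id=7: ✓ → 111
job_id=8: ✓ → 152
job_id=9: ✓ → 202
job_id=10: ✓ → 134
job_id=11: ✓ → 202
job_id=12: ✓ → 40
runtime_s_sum = 113 + 86 + 90 + 157 + 35 + 111 + 152 + 202 + 134 + 202 + 40 = 1322
—
[runtime_s_sum2: runtime_s > 3870]
job_id=1: ✓ → 113
job_id=2: ✗
job_id=3: ✓ → 90
job_id=4: ✓ → 157
job_id=5: ✓ → 35
job_id=6: ✗
job_id=7: ✓ → 111
job_id=8: ✓ → 152
job_id=9: ✗
job_id=10: ✗
job_id=11: ✓ → 202
job_id=12: ✓ → 40
runtime_s_sum2 = 113 + 90 + 157 + 35 + 111 + 152 + 202 + 40 = 900
—
[cpu_sum: cpu > 43 and state in ('failed', 'done', 'queued')]
job_id=1: ✗
job_id=2: ✗
job_id=3: ✗
job_id=4: ✓ → 157
job_id=5: ✗
job_id=6: ✗
job_id=7: ✗
job_id=8: ✗
job_id=9: ✗
job_id=10: ✗
job_id=11: ✗
job_id=12: ✗
cpu_sum = 157

runtime_s_sum=1322, runtime_s_sum2=900, cpu_sum=157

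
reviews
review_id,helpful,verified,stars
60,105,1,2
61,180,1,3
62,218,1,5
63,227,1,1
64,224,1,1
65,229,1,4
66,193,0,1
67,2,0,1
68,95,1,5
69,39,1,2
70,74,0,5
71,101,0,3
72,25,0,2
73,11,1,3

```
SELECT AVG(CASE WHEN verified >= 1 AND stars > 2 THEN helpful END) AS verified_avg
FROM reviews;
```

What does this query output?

review_id=60: ✗
review_id=61: ✓ → 180
review_id=62: ✓ → 218
review_id=63: ✗
review_id=64: ✗
review_id=65: ✓ → 229
review_id=66: ✗
review_id=67: ✗
review_id=68: ✓ → 95
review_id=69: ✗
review_id=70: ✗
review_id=71: ✗
review_id=72: ✗
review_id=73: ✓ → 11
verified_avg = (180 + 218 + 229 + 95 + 11) / 5 = 146.6

146.6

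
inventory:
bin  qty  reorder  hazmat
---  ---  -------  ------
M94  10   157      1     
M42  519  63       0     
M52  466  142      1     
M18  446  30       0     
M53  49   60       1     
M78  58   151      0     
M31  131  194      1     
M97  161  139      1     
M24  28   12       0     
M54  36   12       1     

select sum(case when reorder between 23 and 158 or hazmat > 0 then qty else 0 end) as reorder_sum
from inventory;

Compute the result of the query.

1876

bin=M94: ✓ → 10
bin=M42: ✓ → 519
bin=M52: ✓ → 466
bin=M18: ✓ → 446
bin=M53: ✓ → 49
bin=M78: ✓ → 58
bin=M31: ✓ → 131
bin=M97: ✓ → 161
bin=M24: ✗
bin=M54: ✓ → 36
reorder_sum = 10 + 519 + 466 + 446 + 49 + 58 + 131 + 161 + 36 = 1876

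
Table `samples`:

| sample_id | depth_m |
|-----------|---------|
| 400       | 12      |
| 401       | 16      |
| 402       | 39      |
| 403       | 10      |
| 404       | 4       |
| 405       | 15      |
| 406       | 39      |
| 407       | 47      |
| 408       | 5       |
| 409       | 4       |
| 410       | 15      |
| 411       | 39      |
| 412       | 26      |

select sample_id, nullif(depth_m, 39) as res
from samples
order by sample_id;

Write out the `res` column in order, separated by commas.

12, 16, NULL, 10, 4, 15, NULL, 47, 5, 4, 15, NULL, 26

sample_id=400: depth_m=12 vs 39: differ → 12
sample_id=401: depth_m=16 vs 39: differ → 16
sample_id=402: depth_m=39 vs 39: equal → NULL
sample_id=403: depth_m=10 vs 39: differ → 10
sample_id=404: depth_m=4 vs 39: differ → 4
sample_id=405: depth_m=15 vs 39: differ → 15
sample_id=406: depth_m=39 vs 39: equal → NULL
sample_id=407: depth_m=47 vs 39: differ → 47
sample_id=408: depth_m=5 vs 39: differ → 5
sample_id=409: depth_m=4 vs 39: differ → 4
sample_id=410: depth_m=15 vs 39: differ → 15
sample_id=411: depth_m=39 vs 39: equal → NULL
sample_id=412: depth_m=26 vs 39: differ → 26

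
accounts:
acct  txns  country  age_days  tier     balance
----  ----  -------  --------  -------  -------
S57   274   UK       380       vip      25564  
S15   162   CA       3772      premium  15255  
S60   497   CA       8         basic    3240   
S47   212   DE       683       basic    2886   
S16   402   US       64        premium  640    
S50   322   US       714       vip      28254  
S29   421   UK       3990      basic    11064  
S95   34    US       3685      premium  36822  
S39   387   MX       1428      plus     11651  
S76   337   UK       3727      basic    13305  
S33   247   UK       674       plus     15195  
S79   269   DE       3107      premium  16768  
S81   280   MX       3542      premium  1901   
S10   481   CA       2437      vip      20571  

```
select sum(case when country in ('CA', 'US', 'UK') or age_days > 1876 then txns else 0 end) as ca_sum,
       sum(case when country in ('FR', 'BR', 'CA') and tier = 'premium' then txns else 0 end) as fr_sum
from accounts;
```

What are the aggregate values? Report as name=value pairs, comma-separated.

ca_sum=3726, fr_sum=162

[ca_sum: country in ('CA', 'US', 'UK') or age_days > 1876]
acct=S57: ✓ → 274
acct=S15: ✓ → 162
acct=S60: ✓ → 497
acct=S47: ✗
acct=S16: ✓ → 402
acct=S50: ✓ → 322
acct=S29: ✓ → 421
acct=S95: ✓ → 34
acct=S39: ✗
acct=S76: ✓ → 337
acct=S33: ✓ → 247
acct=S79: ✓ → 269
acct=S81: ✓ → 280
acct=S10: ✓ → 481
ca_sum = 274 + 162 + 497 + 402 + 322 + 421 + 34 + 337 + 247 + 269 + 280 + 481 = 3726
—
[fr_sum: country in ('FR', 'BR', 'CA') and tier = 'premium']
acct=S57: ✗
acct=S15: ✓ → 162
acct=S60: ✗
acct=S47: ✗
acct=S16: ✗
acct=S50: ✗
acct=S29: ✗
acct=S95: ✗
acct=S39: ✗
acct=S76: ✗
acct=S33: ✗
acct=S79: ✗
acct=S81: ✗
acct=S10: ✗
fr_sum = 162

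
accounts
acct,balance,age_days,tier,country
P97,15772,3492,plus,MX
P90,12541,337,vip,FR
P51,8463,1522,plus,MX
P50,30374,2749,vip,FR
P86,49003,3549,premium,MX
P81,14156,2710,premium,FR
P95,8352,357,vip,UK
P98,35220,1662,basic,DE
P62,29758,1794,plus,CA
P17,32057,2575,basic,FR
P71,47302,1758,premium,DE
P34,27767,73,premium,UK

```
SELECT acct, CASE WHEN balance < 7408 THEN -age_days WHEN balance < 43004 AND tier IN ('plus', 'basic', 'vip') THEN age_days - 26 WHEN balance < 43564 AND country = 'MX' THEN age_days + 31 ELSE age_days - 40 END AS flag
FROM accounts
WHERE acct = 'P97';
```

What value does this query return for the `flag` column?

3466

acct = P97: balance=15772, age_days=3492, tier=plus, country=MX.
balance < 7408 → false
balance < 43004 AND tier IN ('plus', 'basic', 'vip') → true → 3466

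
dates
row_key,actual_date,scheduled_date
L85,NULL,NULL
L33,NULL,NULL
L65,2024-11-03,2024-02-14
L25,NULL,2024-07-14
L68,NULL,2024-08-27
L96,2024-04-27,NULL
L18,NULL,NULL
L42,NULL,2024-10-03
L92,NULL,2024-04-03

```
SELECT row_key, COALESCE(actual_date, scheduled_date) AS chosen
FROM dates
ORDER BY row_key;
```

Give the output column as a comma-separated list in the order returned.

NULL, 2024-07-14, NULL, 2024-10-03, 2024-11-03, 2024-08-27, NULL, 2024-04-03, 2024-04-27

row_key=L18: actual_date=NULL, scheduled_date=NULL (all NULL) → NULL
row_key=L25: actual_date=NULL, scheduled_date=2024-07-14 → 2024-07-14
row_key=L33: actual_date=NULL, scheduled_date=NULL (all NULL) → NULL
row_key=L42: actual_date=NULL, scheduled_date=2024-10-03 → 2024-10-03
row_key=L65: actual_date=2024-11-03 → 2024-11-03
row_key=L68: actual_date=NULL, scheduled_date=2024-08-27 → 2024-08-27
row_key=L85: actual_date=NULL, scheduled_date=NULL (all NULL) → NULL
row_key=L92: actual_date=NULL, scheduled_date=2024-04-03 → 2024-04-03
row_key=L96: actual_date=2024-04-27 → 2024-04-27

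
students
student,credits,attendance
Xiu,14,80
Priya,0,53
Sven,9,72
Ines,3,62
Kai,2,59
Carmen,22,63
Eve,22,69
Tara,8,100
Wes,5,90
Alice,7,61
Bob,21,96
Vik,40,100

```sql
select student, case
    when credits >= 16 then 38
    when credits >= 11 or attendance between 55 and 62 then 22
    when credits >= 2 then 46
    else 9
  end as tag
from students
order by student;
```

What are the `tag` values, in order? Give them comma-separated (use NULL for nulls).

student=Alice: credits >= 11 or attendance between 55 and 62 → 22
student=Bob: credits >= 16 → 38
student=Carmen: credits >= 16 → 38
student=Eve: credits >= 16 → 38
student=Ines: credits >= 11 or attendance between 55 and 62 → 22
student=Kai: credits >= 11 or attendance between 55 and 62 → 22
student=Priya: ELSE → 9
student=Sven: credits >= 2 → 46
student=Tara: credits >= 2 → 46
student=Vik: credits >= 16 → 38
student=Wes: credits >= 2 → 46
student=Xiu: credits >= 11 or attendance between 55 and 62 → 22

22, 38, 38, 38, 22, 22, 9, 46, 46, 38, 46, 22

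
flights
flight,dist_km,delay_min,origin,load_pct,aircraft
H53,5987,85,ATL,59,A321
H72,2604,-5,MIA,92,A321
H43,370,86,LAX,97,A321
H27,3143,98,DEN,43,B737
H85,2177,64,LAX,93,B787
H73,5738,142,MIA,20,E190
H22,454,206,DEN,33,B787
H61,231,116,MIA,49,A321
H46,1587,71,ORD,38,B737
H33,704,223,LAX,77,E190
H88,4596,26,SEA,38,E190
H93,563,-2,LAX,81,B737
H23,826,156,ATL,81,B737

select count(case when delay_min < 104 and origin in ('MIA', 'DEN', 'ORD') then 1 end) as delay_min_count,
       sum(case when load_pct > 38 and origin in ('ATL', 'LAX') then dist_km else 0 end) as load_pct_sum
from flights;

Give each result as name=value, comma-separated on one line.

delay_min_count=3, load_pct_sum=10627

[delay_min_count: delay_min < 104 and origin in ('MIA', 'DEN', 'ORD')]
flight=H53: ✗
flight=H72: ✓ → 1
flight=H43: ✗
flight=H27: ✓ → 1
flight=H85: ✗
flight=H73: ✗
flight=H22: ✗
flight=H61: ✗
flight=H46: ✓ → 1
flight=H33: ✗
flight=H88: ✗
flight=H93: ✗
flight=H23: ✗
delay_min_count = COUNT(1, 1, 1) = 3
—
[load_pct_sum: load_pct > 38 and origin in ('ATL', 'LAX')]
flight=H53: ✓ → 5987
flight=H72: ✗
flight=H43: ✓ → 370
flight=H27: ✗
flight=H85: ✓ → 2177
flight=H73: ✗
flight=H22: ✗
flight=H61: ✗
flight=H46: ✗
flight=H33: ✓ → 704
flight=H88: ✗
flight=H93: ✓ → 563
flight=H23: ✓ → 826
load_pct_sum = 5987 + 370 + 2177 + 704 + 563 + 826 = 10627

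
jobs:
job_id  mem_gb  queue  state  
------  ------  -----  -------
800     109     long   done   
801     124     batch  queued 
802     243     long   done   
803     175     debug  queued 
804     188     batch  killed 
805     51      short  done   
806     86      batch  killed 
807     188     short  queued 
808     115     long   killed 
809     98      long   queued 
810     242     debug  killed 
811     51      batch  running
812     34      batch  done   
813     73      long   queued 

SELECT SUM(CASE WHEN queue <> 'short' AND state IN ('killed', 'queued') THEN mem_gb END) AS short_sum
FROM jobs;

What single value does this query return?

job_id=800: ✗
job_id=801: ✓ → 124
job_id=802: ✗
job_id=803: ✓ → 175
job_id=804: ✓ → 188
job_id=805: ✗
job_id=806: ✓ → 86
job_id=807: ✗
job_id=808: ✓ → 115
job_id=809: ✓ → 98
job_id=810: ✓ → 242
job_id=811: ✗
job_id=812: ✗
job_id=813: ✓ → 73
short_sum = 124 + 175 + 188 + 86 + 115 + 98 + 242 + 73 = 1101

1101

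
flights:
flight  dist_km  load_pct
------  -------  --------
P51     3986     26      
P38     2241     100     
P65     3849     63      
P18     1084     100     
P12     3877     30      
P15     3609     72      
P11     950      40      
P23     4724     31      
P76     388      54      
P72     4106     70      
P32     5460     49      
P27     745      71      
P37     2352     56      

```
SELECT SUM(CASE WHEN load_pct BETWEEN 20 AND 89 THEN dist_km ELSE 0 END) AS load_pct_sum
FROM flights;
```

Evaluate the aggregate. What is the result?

34046

flight=P51: ✓ → 3986
flight=P38: ✗
flight=P65: ✓ → 3849
flight=P18: ✗
flight=P12: ✓ → 3877
flight=P15: ✓ → 3609
flight=P11: ✓ → 950
flight=P23: ✓ → 4724
flight=P76: ✓ → 388
flight=P72: ✓ → 4106
flight=P32: ✓ → 5460
flight=P27: ✓ → 745
flight=P37: ✓ → 2352
load_pct_sum = 3986 + 3849 + 3877 + 3609 + 950 + 4724 + 388 + 4106 + 5460 + 745 + 2352 = 34046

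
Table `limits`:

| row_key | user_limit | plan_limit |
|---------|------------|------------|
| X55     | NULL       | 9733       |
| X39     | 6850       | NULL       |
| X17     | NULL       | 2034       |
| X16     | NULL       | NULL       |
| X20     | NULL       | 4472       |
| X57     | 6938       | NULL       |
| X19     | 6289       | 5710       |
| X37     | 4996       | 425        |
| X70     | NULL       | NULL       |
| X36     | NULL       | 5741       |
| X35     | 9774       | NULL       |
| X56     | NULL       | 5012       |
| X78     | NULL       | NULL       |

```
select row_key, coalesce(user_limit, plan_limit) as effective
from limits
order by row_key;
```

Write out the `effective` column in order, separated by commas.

NULL, 2034, 6289, 4472, 9774, 5741, 4996, 6850, 9733, 5012, 6938, NULL, NULL

row_key=X16: user_limit=NULL, plan_limit=NULL (all NULL) → NULL
row_key=X17: user_limit=NULL, plan_limit=2034 → 2034
row_key=X19: user_limit=6289 → 6289
row_key=X20: user_limit=NULL, plan_limit=4472 → 4472
row_key=X35: user_limit=9774 → 9774
row_key=X36: user_limit=NULL, plan_limit=5741 → 5741
row_key=X37: user_limit=4996 → 4996
row_key=X39: user_limit=6850 → 6850
row_key=X55: user_limit=NULL, plan_limit=9733 → 9733
row_key=X56: user_limit=NULL, plan_limit=5012 → 5012
row_key=X57: user_limit=6938 → 6938
row_key=X70: user_limit=NULL, plan_limit=NULL (all NULL) → NULL
row_key=X78: user_limit=NULL, plan_limit=NULL (all NULL) → NULL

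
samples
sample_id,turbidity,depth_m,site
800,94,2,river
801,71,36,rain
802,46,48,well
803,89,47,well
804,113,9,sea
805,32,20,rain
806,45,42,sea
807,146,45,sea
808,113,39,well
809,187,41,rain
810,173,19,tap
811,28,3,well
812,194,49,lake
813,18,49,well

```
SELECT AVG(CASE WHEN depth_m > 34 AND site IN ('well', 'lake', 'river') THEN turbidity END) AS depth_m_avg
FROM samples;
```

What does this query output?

sample_id=800: ✗
sample_id=801: ✗
sample_id=802: ✓ → 46
sample_id=803: ✓ → 89
sample_id=804: ✗
sample_id=805: ✗
sample_id=806: ✗
sample_id=807: ✗
sample_id=808: ✓ → 113
sample_id=809: ✗
sample_id=810: ✗
sample_id=811: ✗
sample_id=812: ✓ → 194
sample_id=813: ✓ → 18
depth_m_avg = (46 + 89 + 113 + 194 + 18) / 5 = 92

92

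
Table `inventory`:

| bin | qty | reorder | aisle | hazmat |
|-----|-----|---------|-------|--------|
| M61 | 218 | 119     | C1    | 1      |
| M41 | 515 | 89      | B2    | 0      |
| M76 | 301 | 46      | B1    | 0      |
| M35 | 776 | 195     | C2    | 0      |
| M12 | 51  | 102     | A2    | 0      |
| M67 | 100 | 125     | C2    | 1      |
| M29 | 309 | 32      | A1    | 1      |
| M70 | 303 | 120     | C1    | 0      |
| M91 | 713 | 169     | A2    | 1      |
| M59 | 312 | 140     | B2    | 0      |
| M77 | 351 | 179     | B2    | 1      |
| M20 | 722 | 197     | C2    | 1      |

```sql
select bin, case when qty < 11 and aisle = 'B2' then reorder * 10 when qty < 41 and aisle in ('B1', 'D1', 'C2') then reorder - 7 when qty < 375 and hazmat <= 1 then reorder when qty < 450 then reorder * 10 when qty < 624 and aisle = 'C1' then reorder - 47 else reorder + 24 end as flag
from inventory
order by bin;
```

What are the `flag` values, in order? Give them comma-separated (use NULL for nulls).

bin=M12: qty < 375 and hazmat <= 1 → 102
bin=M20: ELSE → 221
bin=M29: qty < 375 and hazmat <= 1 → 32
bin=M35: ELSE → 219
bin=M41: ELSE → 113
bin=M59: qty < 375 and hazmat <= 1 → 140
bin=M61: qty < 375 and hazmat <= 1 → 119
bin=M67: qty < 375 and hazmat <= 1 → 125
bin=M70: qty < 375 and hazmat <= 1 → 120
bin=M76: qty < 375 and hazmat <= 1 → 46
bin=M77: qty < 375 and hazmat <= 1 → 179
bin=M91: ELSE → 193

102, 221, 32, 219, 113, 140, 119, 125, 120, 46, 179, 193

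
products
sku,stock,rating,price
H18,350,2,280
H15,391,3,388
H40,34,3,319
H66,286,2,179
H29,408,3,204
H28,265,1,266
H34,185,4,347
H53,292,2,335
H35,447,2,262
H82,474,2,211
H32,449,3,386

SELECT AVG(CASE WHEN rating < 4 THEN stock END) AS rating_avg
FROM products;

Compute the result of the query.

sku=H18: ✓ → 350
sku=H15: ✓ → 391
sku=H40: ✓ → 34
sku=H66: ✓ → 286
sku=H29: ✓ → 408
sku=H28: ✓ → 265
sku=H34: ✗
sku=H53: ✓ → 292
sku=H35: ✓ → 447
sku=H82: ✓ → 474
sku=H32: ✓ → 449
rating_avg = (350 + 391 + 34 + 286 + 408 + 265 + 292 + 447 + 474 + 449) / 10 = 339.6

339.6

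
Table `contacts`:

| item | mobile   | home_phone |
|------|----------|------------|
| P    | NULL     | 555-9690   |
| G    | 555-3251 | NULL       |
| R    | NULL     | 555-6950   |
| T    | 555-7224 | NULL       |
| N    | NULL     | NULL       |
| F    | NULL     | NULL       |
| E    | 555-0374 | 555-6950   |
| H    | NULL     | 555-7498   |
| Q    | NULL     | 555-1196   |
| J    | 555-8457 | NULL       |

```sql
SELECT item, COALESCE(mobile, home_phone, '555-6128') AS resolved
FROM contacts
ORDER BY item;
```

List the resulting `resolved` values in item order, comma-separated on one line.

item=E: mobile=555-0374 → 555-0374
item=F: mobile=NULL, home_phone=NULL, → literal 555-6128 → 555-6128
item=G: mobile=555-3251 → 555-3251
item=H: mobile=NULL, home_phone=555-7498 → 555-7498
item=J: mobile=555-8457 → 555-8457
item=N: mobile=NULL, home_phone=NULL, → literal 555-6128 → 555-6128
item=P: mobile=NULL, home_phone=555-9690 → 555-9690
item=Q: mobile=NULL, home_phone=555-1196 → 555-1196
item=R: mobile=NULL, home_phone=555-6950 → 555-6950
item=T: mobile=555-7224 → 555-7224

555-0374, 555-6128, 555-3251, 555-7498, 555-8457, 555-6128, 555-9690, 555-1196, 555-6950, 555-7224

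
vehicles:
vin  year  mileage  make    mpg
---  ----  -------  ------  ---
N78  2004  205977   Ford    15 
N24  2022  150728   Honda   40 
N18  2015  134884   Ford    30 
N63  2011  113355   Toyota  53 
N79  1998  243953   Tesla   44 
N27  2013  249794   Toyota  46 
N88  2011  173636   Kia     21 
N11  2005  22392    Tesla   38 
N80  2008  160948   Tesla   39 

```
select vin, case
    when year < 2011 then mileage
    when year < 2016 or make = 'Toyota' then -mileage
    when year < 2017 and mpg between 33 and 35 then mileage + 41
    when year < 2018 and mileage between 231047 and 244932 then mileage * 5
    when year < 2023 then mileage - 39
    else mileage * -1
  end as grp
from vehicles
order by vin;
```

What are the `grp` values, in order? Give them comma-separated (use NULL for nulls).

22392, -134884, 150689, -249794, -113355, 205977, 243953, 160948, -173636

vin=N11: year < 2011 → 22392
vin=N18: year < 2016 or make = 'Toyota' → -134884
vin=N24: year < 2023 → 150689
vin=N27: year < 2016 or make = 'Toyota' → -249794
vin=N63: year < 2016 or make = 'Toyota' → -113355
vin=N78: year < 2011 → 205977
vin=N79: year < 2011 → 243953
vin=N80: year < 2011 → 160948
vin=N88: year < 2016 or make = 'Toyota' → -173636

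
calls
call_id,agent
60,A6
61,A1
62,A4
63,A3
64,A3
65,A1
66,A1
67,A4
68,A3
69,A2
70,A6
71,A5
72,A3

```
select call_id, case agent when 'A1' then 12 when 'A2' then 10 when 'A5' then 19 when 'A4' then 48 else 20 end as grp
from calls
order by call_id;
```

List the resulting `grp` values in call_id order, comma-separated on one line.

call_id=60: ELSE → 20
call_id=61: agent='A1' → 12
call_id=62: agent='A4' → 48
call_id=63: ELSE → 20
call_id=64: ELSE → 20
call_id=65: agent='A1' → 12
call_id=66: agent='A1' → 12
call_id=67: agent='A4' → 48
call_id=68: ELSE → 20
call_id=69: agent='A2' → 10
call_id=70: ELSE → 20
call_id=71: agent='A5' → 19
call_id=72: ELSE → 20

20, 12, 48, 20, 20, 12, 12, 48, 20, 10, 20, 19, 20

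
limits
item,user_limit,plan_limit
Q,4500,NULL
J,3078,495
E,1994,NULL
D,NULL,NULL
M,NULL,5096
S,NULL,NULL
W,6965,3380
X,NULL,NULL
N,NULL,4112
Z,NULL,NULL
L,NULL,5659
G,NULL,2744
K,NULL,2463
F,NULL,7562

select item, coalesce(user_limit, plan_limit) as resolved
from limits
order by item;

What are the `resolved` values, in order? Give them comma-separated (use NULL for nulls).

NULL, 1994, 7562, 2744, 3078, 2463, 5659, 5096, 4112, 4500, NULL, 6965, NULL, NULL

item=D: user_limit=NULL, plan_limit=NULL (all NULL) → NULL
item=E: user_limit=1994 → 1994
item=F: user_limit=NULL, plan_limit=7562 → 7562
item=G: user_limit=NULL, plan_limit=2744 → 2744
item=J: user_limit=3078 → 3078
item=K: user_limit=NULL, plan_limit=2463 → 2463
item=L: user_limit=NULL, plan_limit=5659 → 5659
item=M: user_limit=NULL, plan_limit=5096 → 5096
item=N: user_limit=NULL, plan_limit=4112 → 4112
item=Q: user_limit=4500 → 4500
item=S: user_limit=NULL, plan_limit=NULL (all NULL) → NULL
item=W: user_limit=6965 → 6965
item=X: user_limit=NULL, plan_limit=NULL (all NULL) → NULL
item=Z: user_limit=NULL, plan_limit=NULL (all NULL) → NULL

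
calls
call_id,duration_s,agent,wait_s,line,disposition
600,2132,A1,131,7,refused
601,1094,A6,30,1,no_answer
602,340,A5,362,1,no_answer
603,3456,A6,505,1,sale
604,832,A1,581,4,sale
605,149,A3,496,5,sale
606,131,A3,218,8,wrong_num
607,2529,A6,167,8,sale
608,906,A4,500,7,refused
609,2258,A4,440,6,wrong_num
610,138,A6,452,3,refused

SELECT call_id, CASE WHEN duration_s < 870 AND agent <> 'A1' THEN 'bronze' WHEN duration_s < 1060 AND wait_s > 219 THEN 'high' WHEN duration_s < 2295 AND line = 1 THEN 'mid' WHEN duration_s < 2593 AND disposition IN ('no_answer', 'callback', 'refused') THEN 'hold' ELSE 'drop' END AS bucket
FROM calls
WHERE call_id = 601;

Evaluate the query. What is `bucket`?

call_id = 601: duration_s=1094, agent=A6, wait_s=30, line=1, disposition=no_answer.
duration_s < 870 AND agent <> 'A1' → false
duration_s < 1060 AND wait_s > 219 → false
duration_s < 2295 AND line = 1 → true → mid

mid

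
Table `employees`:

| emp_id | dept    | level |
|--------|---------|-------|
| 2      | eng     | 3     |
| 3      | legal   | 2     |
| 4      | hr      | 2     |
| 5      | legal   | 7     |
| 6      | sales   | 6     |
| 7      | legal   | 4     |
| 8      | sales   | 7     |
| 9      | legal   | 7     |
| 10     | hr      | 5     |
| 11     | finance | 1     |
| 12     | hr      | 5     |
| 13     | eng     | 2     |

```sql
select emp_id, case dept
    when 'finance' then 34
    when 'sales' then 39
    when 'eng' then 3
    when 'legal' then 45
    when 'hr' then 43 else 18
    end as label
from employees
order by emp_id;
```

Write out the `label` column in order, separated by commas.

3, 45, 43, 45, 39, 45, 39, 45, 43, 34, 43, 3

emp_id=2: dept='eng' → 3
emp_id=3: dept='legal' → 45
emp_id=4: dept='hr' → 43
emp_id=5: dept='legal' → 45
emp_id=6: dept='sales' → 39
emp_id=7: dept='legal' → 45
emp_id=8: dept='sales' → 39
emp_id=9: dept='legal' → 45
emp_id=10: dept='hr' → 43
emp_id=11: dept='finance' → 34
emp_id=12: dept='hr' → 43
emp_id=13: dept='eng' → 3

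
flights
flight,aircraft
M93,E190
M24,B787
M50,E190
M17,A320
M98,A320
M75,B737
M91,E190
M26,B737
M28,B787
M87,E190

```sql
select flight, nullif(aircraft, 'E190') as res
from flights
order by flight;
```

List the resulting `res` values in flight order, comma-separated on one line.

A320, B787, B737, B787, NULL, B737, NULL, NULL, NULL, A320

flight=M17: aircraft=A320 vs E190: differ → A320
flight=M24: aircraft=B787 vs E190: differ → B787
flight=M26: aircraft=B737 vs E190: differ → B737
flight=M28: aircraft=B787 vs E190: differ → B787
flight=M50: aircraft=E190 vs E190: equal → NULL
flight=M75: aircraft=B737 vs E190: differ → B737
flight=M87: aircraft=E190 vs E190: equal → NULL
flight=M91: aircraft=E190 vs E190: equal → NULL
flight=M93: aircraft=E190 vs E190: equal → NULL
flight=M98: aircraft=A320 vs E190: differ → A320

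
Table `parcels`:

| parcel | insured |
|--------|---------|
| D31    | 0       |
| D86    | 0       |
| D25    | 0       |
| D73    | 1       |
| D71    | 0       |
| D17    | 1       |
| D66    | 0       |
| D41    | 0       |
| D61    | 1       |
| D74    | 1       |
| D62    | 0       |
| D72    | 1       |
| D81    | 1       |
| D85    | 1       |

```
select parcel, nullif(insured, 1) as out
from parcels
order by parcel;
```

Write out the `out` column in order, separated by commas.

NULL, 0, 0, 0, NULL, 0, 0, 0, NULL, NULL, NULL, NULL, NULL, 0

parcel=D17: insured=1 vs 1: equal → NULL
parcel=D25: insured=0 vs 1: differ → 0
parcel=D31: insured=0 vs 1: differ → 0
parcel=D41: insured=0 vs 1: differ → 0
parcel=D61: insured=1 vs 1: equal → NULL
parcel=D62: insured=0 vs 1: differ → 0
parcel=D66: insured=0 vs 1: differ → 0
parcel=D71: insured=0 vs 1: differ → 0
parcel=D72: insured=1 vs 1: equal → NULL
parcel=D73: insured=1 vs 1: equal → NULL
parcel=D74: insured=1 vs 1: equal → NULL
parcel=D81: insured=1 vs 1: equal → NULL
parcel=D85: insured=1 vs 1: equal → NULL
parcel=D86: insured=0 vs 1: differ → 0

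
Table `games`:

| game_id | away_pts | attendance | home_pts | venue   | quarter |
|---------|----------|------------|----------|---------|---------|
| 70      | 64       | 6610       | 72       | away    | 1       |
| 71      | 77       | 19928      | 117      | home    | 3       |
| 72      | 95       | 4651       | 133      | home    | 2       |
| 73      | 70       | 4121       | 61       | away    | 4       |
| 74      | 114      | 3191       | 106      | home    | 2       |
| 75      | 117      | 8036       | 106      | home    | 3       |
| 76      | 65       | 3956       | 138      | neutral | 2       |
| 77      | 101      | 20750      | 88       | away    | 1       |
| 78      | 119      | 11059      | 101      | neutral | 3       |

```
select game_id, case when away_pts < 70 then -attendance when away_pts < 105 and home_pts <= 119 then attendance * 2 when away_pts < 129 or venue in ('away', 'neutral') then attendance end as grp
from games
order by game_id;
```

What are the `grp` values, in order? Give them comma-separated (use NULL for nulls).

-6610, 39856, 4651, 8242, 3191, 8036, -3956, 41500, 11059

game_id=70: away_pts < 70 → -6610
game_id=71: away_pts < 105 and home_pts <= 119 → 39856
game_id=72: away_pts < 129 or venue in ('away', 'neutral') → 4651
game_id=73: away_pts < 105 and home_pts <= 119 → 8242
game_id=74: away_pts < 129 or venue in ('away', 'neutral') → 3191
game_id=75: away_pts < 129 or venue in ('away', 'neutral') → 8036
game_id=76: away_pts < 70 → -3956
game_id=77: away_pts < 105 and home_pts <= 119 → 41500
game_id=78: away_pts < 129 or venue in ('away', 'neutral') → 11059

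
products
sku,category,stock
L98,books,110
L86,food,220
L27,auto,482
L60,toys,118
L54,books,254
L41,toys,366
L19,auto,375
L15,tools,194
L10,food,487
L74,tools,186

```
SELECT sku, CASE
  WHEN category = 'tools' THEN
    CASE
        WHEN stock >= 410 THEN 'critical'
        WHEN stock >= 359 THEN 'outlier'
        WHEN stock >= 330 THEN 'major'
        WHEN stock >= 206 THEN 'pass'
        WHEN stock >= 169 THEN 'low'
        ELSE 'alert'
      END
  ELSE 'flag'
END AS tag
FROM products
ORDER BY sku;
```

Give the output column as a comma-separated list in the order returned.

flag, low, flag, flag, flag, flag, flag, low, flag, flag

sku=L10: category='food' → outer ELSE → flag
sku=L15: category='tools' → inner[stock >= 169] → low
sku=L19: category='auto' → outer ELSE → flag
sku=L27: category='auto' → outer ELSE → flag
sku=L41: category='toys' → outer ELSE → flag
sku=L54: category='books' → outer ELSE → flag
sku=L60: category='toys' → outer ELSE → flag
sku=L74: category='tools' → inner[stock >= 169] → low
sku=L86: category='food' → outer ELSE → flag
sku=L98: category='books' → outer ELSE → flag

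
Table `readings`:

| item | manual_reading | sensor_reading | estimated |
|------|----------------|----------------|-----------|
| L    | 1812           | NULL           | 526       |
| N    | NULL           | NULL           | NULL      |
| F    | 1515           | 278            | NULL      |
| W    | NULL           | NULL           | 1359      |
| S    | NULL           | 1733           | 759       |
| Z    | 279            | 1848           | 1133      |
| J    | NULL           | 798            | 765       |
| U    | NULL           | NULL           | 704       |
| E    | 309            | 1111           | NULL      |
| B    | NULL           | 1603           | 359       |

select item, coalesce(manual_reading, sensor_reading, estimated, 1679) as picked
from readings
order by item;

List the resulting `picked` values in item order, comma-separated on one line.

1603, 309, 1515, 798, 1812, 1679, 1733, 704, 1359, 279

item=B: manual_reading=NULL, sensor_reading=1603 → 1603
item=E: manual_reading=309 → 309
item=F: manual_reading=1515 → 1515
item=J: manual_reading=NULL, sensor_reading=798 → 798
item=L: manual_reading=1812 → 1812
item=N: manual_reading=NULL, sensor_reading=NULL, estimated=NULL, → literal 1679 → 1679
item=S: manual_reading=NULL, sensor_reading=1733 → 1733
item=U: manual_reading=NULL, sensor_reading=NULL, estimated=704 → 704
item=W: manual_reading=NULL, sensor_reading=NULL, estimated=1359 → 1359
item=Z: manual_reading=279 → 279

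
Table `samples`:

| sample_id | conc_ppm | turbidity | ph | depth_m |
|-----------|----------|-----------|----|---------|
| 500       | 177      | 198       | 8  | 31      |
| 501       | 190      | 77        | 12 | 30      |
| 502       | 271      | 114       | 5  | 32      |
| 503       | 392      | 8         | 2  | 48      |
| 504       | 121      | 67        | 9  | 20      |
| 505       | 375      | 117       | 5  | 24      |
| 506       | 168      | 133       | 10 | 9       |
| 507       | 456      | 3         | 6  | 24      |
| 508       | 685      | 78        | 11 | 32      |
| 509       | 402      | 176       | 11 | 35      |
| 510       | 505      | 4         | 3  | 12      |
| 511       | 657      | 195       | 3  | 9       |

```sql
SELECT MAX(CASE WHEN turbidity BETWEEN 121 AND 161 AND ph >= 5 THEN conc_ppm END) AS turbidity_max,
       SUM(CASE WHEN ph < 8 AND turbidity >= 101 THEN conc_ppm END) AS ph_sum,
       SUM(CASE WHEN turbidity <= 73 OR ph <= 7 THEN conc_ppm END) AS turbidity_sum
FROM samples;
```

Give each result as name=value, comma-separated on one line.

[turbidity_max: turbidity BETWEEN 121 AND 161 AND ph >= 5]
sample_id=500: ✗
sample_id=501: ✗
sample_id=502: ✗
sample_id=503: ✗
sample_id=504: ✗
sample_id=505: ✗
sample_id=506: ✓ → 168
sample_id=507: ✗
sample_id=508: ✗
sample_id=509: ✗
sample_id=510: ✗
sample_id=511: ✗
turbidity_max = MAX(168) = 168
—
[ph_sum: ph < 8 AND turbidity >= 101]
sample_id=500: ✗
sample_id=501: ✗
sample_id=502: ✓ → 271
sample_id=503: ✗
sample_id=504: ✗
sample_id=505: ✓ → 375
sample_id=506: ✗
sample_id=507: ✗
sample_id=508: ✗
sample_id=509: ✗
sample_id=510: ✗
sample_id=511: ✓ → 657
ph_sum = 271 + 375 + 657 = 1303
—
[turbidity_sum: turbidity <= 73 OR ph <= 7]
sample_id=500: ✗
sample_id=501: ✗
sample_id=502: ✓ → 271
sample_id=503: ✓ → 392
sample_id=504: ✓ → 121
sample_id=505: ✓ → 375
sample_id=506: ✗
sample_id=507: ✓ → 456
sample_id=508: ✗
sample_id=509: ✗
sample_id=510: ✓ → 505
sample_id=511: ✓ → 657
turbidity_sum = 271 + 392 + 121 + 375 + 456 + 505 + 657 = 2777

turbidity_max=168, ph_sum=1303, turbidity_sum=2777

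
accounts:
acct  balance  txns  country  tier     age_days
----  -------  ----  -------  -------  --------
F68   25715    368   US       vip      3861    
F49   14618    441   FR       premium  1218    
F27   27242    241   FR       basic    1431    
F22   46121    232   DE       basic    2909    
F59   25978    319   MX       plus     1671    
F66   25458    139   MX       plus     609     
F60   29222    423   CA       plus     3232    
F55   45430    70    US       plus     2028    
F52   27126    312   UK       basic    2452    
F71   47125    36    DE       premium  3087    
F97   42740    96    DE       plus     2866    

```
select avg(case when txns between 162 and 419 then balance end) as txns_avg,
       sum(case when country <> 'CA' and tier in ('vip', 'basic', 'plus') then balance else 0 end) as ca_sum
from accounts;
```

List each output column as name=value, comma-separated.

txns_avg=30436.4, ca_sum=265810

[txns_avg: txns between 162 and 419]
acct=F68: ✓ → 25715
acct=F49: ✗
acct=F27: ✓ → 27242
acct=F22: ✓ → 46121
acct=F59: ✓ → 25978
acct=F66: ✗
acct=F60: ✗
acct=F55: ✗
acct=F52: ✓ → 27126
acct=F71: ✗
acct=F97: ✗
txns_avg = (25715 + 27242 + 46121 + 25978 + 27126) / 5 = 30436.4
—
[ca_sum: country <> 'CA' and tier in ('vip', 'basic', 'plus')]
acct=F68: ✓ → 25715
acct=F49: ✗
acct=F27: ✓ → 27242
acct=F22: ✓ → 46121
acct=F59: ✓ → 25978
acct=F66: ✓ → 25458
acct=F60: ✗
acct=F55: ✓ → 45430
acct=F52: ✓ → 27126
acct=F71: ✗
acct=F97: ✓ → 42740
ca_sum = 25715 + 27242 + 46121 + 25978 + 25458 + 45430 + 27126 + 42740 = 265810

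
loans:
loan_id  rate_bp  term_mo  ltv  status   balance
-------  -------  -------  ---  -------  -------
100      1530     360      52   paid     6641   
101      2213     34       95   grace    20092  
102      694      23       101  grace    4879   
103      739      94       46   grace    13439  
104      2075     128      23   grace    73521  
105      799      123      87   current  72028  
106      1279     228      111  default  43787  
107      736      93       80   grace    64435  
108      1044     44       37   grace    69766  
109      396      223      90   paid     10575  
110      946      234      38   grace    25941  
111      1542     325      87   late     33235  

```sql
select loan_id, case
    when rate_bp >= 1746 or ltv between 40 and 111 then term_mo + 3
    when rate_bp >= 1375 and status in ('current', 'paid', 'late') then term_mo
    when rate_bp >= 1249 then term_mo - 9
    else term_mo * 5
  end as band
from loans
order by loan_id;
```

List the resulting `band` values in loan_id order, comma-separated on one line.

loan_id=100: rate_bp >= 1746 or ltv between 40 and 111 → 363
loan_id=101: rate_bp >= 1746 or ltv between 40 and 111 → 37
loan_id=102: rate_bp >= 1746 or ltv between 40 and 111 → 26
loan_id=103: rate_bp >= 1746 or ltv between 40 and 111 → 97
loan_id=104: rate_bp >= 1746 or ltv between 40 and 111 → 131
loan_id=105: rate_bp >= 1746 or ltv between 40 and 111 → 126
loan_id=106: rate_bp >= 1746 or ltv between 40 and 111 → 231
loan_id=107: rate_bp >= 1746 or ltv between 40 and 111 → 96
loan_id=108: ELSE → 220
loan_id=109: rate_bp >= 1746 or ltv between 40 and 111 → 226
loan_id=110: ELSE → 1170
loan_id=111: rate_bp >= 1746 or ltv between 40 and 111 → 328

363, 37, 26, 97, 131, 126, 231, 96, 220, 226, 1170, 328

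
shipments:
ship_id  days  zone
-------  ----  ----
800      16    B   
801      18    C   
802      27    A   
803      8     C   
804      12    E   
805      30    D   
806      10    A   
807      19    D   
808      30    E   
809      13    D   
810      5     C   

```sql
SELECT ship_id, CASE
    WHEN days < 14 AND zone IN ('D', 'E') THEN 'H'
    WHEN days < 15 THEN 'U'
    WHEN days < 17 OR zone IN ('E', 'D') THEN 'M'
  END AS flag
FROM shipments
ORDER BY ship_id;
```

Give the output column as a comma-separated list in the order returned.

ship_id=800: days < 17 OR zone IN ('E', 'D') → M
ship_id=801: (no match → NULL) → NULL
ship_id=802: (no match → NULL) → NULL
ship_id=803: days < 15 → U
ship_id=804: days < 14 AND zone IN ('D', 'E') → H
ship_id=805: days < 17 OR zone IN ('E', 'D') → M
ship_id=806: days < 15 → U
ship_id=807: days < 17 OR zone IN ('E', 'D') → M
ship_id=808: days < 17 OR zone IN ('E', 'D') → M
ship_id=809: days < 14 AND zone IN ('D', 'E') → H
ship_id=810: days < 15 → U

M, NULL, NULL, U, H, M, U, M, M, H, U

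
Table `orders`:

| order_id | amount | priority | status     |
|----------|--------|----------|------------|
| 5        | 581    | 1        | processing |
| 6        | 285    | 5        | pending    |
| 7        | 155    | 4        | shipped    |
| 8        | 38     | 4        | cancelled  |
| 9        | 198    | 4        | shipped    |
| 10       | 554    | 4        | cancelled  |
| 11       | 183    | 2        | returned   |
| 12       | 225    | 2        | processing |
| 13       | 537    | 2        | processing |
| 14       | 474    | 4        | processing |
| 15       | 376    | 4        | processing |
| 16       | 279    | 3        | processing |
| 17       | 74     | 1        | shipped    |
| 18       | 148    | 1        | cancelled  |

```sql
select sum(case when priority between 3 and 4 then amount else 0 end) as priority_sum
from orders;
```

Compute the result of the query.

2074

order_id=5: ✗
order_id=6: ✗
order_id=7: ✓ → 155
order_id=8: ✓ → 38
order_id=9: ✓ → 198
order_id=10: ✓ → 554
order_id=11: ✗
order_id=12: ✗
order_id=13: ✗
order_id=14: ✓ → 474
order_id=15: ✓ → 376
order_id=16: ✓ → 279
order_id=17: ✗
order_id=18: ✗
priority_sum = 155 + 38 + 198 + 554 + 474 + 376 + 279 = 2074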